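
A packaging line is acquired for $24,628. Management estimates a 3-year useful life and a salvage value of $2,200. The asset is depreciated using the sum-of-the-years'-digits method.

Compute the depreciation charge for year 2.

$7,476

Depreciable base = $24,628 − $2,200 = $22,428.
Sum of the years' digits = 3+2+1 = 6.
Year 1: $22,428 × 3/6 = $11,214. Book value $13,414.
Year 2: $22,428 × 2/6 = $7,476. Book value $5,938.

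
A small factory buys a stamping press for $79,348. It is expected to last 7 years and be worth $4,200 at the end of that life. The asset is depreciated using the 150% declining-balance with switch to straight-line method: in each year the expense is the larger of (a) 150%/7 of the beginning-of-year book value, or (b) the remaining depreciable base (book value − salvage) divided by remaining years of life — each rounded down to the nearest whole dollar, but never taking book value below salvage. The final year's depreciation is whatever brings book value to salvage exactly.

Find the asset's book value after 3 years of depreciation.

Depreciable base = $79,348 − $4,200 = $75,148.
Year 1: DB = ⌊$79,348 × 150%/7⌋ = $17,003; SL = ⌊$75,148/7⌋ = $10,735 → take DB $17,003. Book value $62,345.
Year 2: DB = ⌊$62,345 × 150%/7⌋ = $13,359; SL = ⌊$58,145/6⌋ = $9,690 → take DB $13,359. Book value $48,986.
Year 3: DB = ⌊$48,986 × 150%/7⌋ = $10,497; SL = ⌊$44,786/5⌋ = $8,957 → take DB $10,497. Book value $38,489.

$38,489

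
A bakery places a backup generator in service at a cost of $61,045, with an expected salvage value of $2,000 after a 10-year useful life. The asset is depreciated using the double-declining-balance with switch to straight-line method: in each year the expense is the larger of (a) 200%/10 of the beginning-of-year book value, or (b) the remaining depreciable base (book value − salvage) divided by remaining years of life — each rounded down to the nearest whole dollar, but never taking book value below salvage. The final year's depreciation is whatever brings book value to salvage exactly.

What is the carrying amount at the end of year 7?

$12,503

Depreciable base = $61,045 − $2,000 = $59,045.
Year 1: DB = ⌊$61,045 × 200%/10⌋ = $12,209; SL = ⌊$59,045/10⌋ = $5,904 → take DB $12,209. Book value $48,836.
Year 2: DB = ⌊$48,836 × 200%/10⌋ = $9,767; SL = ⌊$46,836/9⌋ = $5,204 → take DB $9,767. Book value $39,069.
Year 3: DB = ⌊$39,069 × 200%/10⌋ = $7,813; SL = ⌊$37,069/8⌋ = $4,633 → take DB $7,813. Book value $31,256.
Year 4: DB = ⌊$31,256 × 200%/10⌋ = $6,251; SL = ⌊$29,256/7⌋ = $4,179 → take DB $6,251. Book value $25,005.
Year 5: DB = ⌊$25,005 × 200%/10⌋ = $5,001; SL = ⌊$23,005/6⌋ = $3,834 → take DB $5,001. Book value $20,004.
Year 6: DB = ⌊$20,004 × 200%/10⌋ = $4,000; SL = ⌊$18,004/5⌋ = $3,600 → take DB $4,000. Book value $16,004.
Year 7: DB = ⌊$16,004 × 200%/10⌋ = $3,200; SL = ⌊$14,004/4⌋ = $3,501 → take SL $3,501. Book value $12,503.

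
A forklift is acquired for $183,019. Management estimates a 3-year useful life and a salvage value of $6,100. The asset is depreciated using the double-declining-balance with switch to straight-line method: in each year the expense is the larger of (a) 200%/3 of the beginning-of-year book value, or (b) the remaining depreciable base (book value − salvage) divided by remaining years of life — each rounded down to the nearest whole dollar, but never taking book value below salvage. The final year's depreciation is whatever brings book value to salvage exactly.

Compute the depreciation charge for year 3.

Depreciable base = $183,019 − $6,100 = $176,919.
Year 1: DB = ⌊$183,019 × 200%/3⌋ = $122,012; SL = ⌊$176,919/3⌋ = $58,973 → take DB $122,012. Book value $61,007.
Year 2: DB = ⌊$61,007 × 200%/3⌋ = $40,671; SL = ⌊$54,907/2⌋ = $27,453 → take DB $40,671. Book value $20,336.
Year 3 (final): $20,336 − $6,100 = $14,236. Book value $6,100.

$14,236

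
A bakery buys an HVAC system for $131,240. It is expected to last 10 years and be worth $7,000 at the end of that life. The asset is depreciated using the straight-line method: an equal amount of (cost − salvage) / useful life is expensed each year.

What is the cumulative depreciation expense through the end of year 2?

Depreciable base = $131,240 − $7,000 = $124,240.
Annual expense = $124,240 / 10 = $12,424.
End of year 1: book value $118,816.
End of year 2: book value $106,392.
Accumulated through year 2 = $131,240 − $106,392 = $24,848.

$24,848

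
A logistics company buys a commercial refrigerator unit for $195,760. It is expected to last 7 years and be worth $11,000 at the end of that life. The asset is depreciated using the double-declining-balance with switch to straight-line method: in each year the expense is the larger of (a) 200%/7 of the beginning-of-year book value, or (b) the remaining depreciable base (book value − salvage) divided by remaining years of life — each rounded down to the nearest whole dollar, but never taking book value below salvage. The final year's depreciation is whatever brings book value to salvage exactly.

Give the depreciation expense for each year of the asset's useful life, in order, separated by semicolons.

$55,931; $39,951; $28,536; $20,383; $14,559; $12,700; $12,700

Depreciable base = $195,760 − $11,000 = $184,760.
Year 1: DB = ⌊$195,760 × 200%/7⌋ = $55,931; SL = ⌊$184,760/7⌋ = $26,394 → take DB $55,931. Book value $139,829.
Year 2: DB = ⌊$139,829 × 200%/7⌋ = $39,951; SL = ⌊$128,829/6⌋ = $21,471 → take DB $39,951. Book value $99,878.
Year 3: DB = ⌊$99,878 × 200%/7⌋ = $28,536; SL = ⌊$88,878/5⌋ = $17,775 → take DB $28,536. Book value $71,342.
Year 4: DB = ⌊$71,342 × 200%/7⌋ = $20,383; SL = ⌊$60,342/4⌋ = $15,085 → take DB $20,383. Book value $50,959.
Year 5: DB = ⌊$50,959 × 200%/7⌋ = $14,559; SL = ⌊$39,959/3⌋ = $13,319 → take DB $14,559. Book value $36,400.
Year 6: DB = ⌊$36,400 × 200%/7⌋ = $10,400; SL = ⌊$25,400/2⌋ = $12,700 → take SL $12,700. Book value $23,700.
Year 7 (final): $23,700 − $11,000 = $12,700. Book value $11,000.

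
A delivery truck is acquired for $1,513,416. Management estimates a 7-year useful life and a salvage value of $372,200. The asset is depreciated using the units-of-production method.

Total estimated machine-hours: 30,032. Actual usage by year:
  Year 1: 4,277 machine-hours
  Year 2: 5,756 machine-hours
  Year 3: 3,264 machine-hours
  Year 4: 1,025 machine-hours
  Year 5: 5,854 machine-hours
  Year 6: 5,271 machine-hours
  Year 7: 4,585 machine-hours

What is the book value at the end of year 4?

$969,180

Depreciable base = $1,513,416 − $372,200 = $1,141,216.
Rate = $1,141,216 / 30,032 machine-hours = $38 per machine-hour.
Year 1: 4,277 × $38 = $162,526. Book value $1,350,890.
Year 2: 5,756 × $38 = $218,728. Book value $1,132,162.
Year 3: 3,264 × $38 = $124,032. Book value $1,008,130.
Year 4: 1,025 × $38 = $38,950. Book value $969,180.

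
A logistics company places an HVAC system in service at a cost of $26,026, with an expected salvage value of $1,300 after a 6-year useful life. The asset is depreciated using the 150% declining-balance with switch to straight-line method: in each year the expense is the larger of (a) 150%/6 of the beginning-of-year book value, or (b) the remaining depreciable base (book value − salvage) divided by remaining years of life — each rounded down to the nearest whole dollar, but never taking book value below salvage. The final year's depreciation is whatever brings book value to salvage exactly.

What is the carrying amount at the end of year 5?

Depreciable base = $26,026 − $1,300 = $24,726.
Year 1: DB = ⌊$26,026 × 150%/6⌋ = $6,506; SL = ⌊$24,726/6⌋ = $4,121 → take DB $6,506. Book value $19,520.
Year 2: DB = ⌊$19,520 × 150%/6⌋ = $4,880; SL = ⌊$18,220/5⌋ = $3,644 → take DB $4,880. Book value $14,640.
Year 3: DB = ⌊$14,640 × 150%/6⌋ = $3,660; SL = ⌊$13,340/4⌋ = $3,335 → take DB $3,660. Book value $10,980.
Year 4: DB = ⌊$10,980 × 150%/6⌋ = $2,745; SL = ⌊$9,680/3⌋ = $3,226 → take SL $3,226. Book value $7,754.
Year 5: DB = ⌊$7,754 × 150%/6⌋ = $1,938; SL = ⌊$6,454/2⌋ = $3,227 → take SL $3,227. Book value $4,527.

$4,527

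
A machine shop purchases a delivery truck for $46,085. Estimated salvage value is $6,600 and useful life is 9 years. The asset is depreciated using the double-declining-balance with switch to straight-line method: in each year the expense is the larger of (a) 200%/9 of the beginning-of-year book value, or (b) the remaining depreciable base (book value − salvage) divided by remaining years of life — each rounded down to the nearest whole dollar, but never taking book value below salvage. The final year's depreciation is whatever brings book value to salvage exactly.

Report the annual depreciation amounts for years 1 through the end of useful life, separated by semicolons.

$10,241; $7,965; $6,195; $4,818; $3,748; $2,915; $2,267; $1,336; $0

Depreciable base = $46,085 − $6,600 = $39,485.
Year 1: DB = ⌊$46,085 × 200%/9⌋ = $10,241; SL = ⌊$39,485/9⌋ = $4,387 → take DB $10,241. Book value $35,844.
Year 2: DB = ⌊$35,844 × 200%/9⌋ = $7,965; SL = ⌊$29,244/8⌋ = $3,655 → take DB $7,965. Book value $27,879.
Year 3: DB = ⌊$27,879 × 200%/9⌋ = $6,195; SL = ⌊$21,279/7⌋ = $3,039 → take DB $6,195. Book value $21,684.
Year 4: DB = ⌊$21,684 × 200%/9⌋ = $4,818; SL = ⌊$15,084/6⌋ = $2,514 → take DB $4,818. Book value $16,866.
Year 5: DB = ⌊$16,866 × 200%/9⌋ = $3,748; SL = ⌊$10,266/5⌋ = $2,053 → take DB $3,748. Book value $13,118.
Year 6: DB = ⌊$13,118 × 200%/9⌋ = $2,915; SL = ⌊$6,518/4⌋ = $1,629 → take DB $2,915. Book value $10,203.
Year 7: DB = ⌊$10,203 × 200%/9⌋ = $2,267; SL = ⌊$3,603/3⌋ = $1,201 → take DB $2,267. Book value $7,936.
Year 8: DB = ⌊$7,936 × 200%/9⌋ = $1,763; SL = ⌊$1,336/2⌋ = $668 → take DB $1,763, capped at $1,336. Book value $6,600.
Year 9 (final): $6,600 − $6,600 = $0. Book value $6,600.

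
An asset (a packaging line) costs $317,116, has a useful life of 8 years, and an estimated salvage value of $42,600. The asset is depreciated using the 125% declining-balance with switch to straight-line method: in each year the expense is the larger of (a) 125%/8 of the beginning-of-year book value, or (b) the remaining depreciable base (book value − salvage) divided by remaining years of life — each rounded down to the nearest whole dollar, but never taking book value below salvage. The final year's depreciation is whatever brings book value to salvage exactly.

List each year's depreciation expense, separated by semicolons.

Depreciable base = $317,116 − $42,600 = $274,516.
Year 1: DB = ⌊$317,116 × 125%/8⌋ = $49,549; SL = ⌊$274,516/8⌋ = $34,314 → take DB $49,549. Book value $267,567.
Year 2: DB = ⌊$267,567 × 125%/8⌋ = $41,807; SL = ⌊$224,967/7⌋ = $32,138 → take DB $41,807. Book value $225,760.
Year 3: DB = ⌊$225,760 × 125%/8⌋ = $35,275; SL = ⌊$183,160/6⌋ = $30,526 → take DB $35,275. Book value $190,485.
Year 4: DB = ⌊$190,485 × 125%/8⌋ = $29,763; SL = ⌊$147,885/5⌋ = $29,577 → take DB $29,763. Book value $160,722.
Year 5: DB = ⌊$160,722 × 125%/8⌋ = $25,112; SL = ⌊$118,122/4⌋ = $29,530 → take SL $29,530. Book value $131,192.
Year 6: DB = ⌊$131,192 × 125%/8⌋ = $20,498; SL = ⌊$88,592/3⌋ = $29,530 → take SL $29,530. Book value $101,662.
Year 7: DB = ⌊$101,662 × 125%/8⌋ = $15,884; SL = ⌊$59,062/2⌋ = $29,531 → take SL $29,531. Book value $72,131.
Year 8 (final): $72,131 − $42,600 = $29,531. Book value $42,600.

$49,549; $41,807; $35,275; $29,763; $29,530; $29,530; $29,531; $29,531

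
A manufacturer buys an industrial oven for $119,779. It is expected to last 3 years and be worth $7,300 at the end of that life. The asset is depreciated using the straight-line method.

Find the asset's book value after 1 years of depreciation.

$82,286

Depreciable base = $119,779 − $7,300 = $112,479.
Annual expense = $112,479 / 3 = $37,493.
End of year 1: book value $82,286.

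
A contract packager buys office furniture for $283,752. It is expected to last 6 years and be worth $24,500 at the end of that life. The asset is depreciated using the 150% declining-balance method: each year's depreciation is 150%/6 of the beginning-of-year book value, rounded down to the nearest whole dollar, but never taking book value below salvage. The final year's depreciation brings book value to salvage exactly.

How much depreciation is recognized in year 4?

$29,927

Depreciable base = $283,752 − $24,500 = $259,252.
Year 1: ⌊$283,752 × 150%/6⌋ = $70,938. Book value $212,814.
Year 2: ⌊$212,814 × 150%/6⌋ = $53,203. Book value $159,611.
Year 3: ⌊$159,611 × 150%/6⌋ = $39,902. Book value $119,709.
Year 4: ⌊$119,709 × 150%/6⌋ = $29,927. Book value $89,782.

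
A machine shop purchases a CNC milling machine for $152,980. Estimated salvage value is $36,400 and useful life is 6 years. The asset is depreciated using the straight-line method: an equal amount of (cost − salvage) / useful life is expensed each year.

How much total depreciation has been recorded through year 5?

Depreciable base = $152,980 − $36,400 = $116,580.
Annual expense = $116,580 / 6 = $19,430.
End of year 1: book value $133,550.
End of year 2: book value $114,120.
End of year 3: book value $94,690.
End of year 4: book value $75,260.
End of year 5: book value $55,830.
Accumulated through year 5 = $152,980 − $55,830 = $97,150.

$97,150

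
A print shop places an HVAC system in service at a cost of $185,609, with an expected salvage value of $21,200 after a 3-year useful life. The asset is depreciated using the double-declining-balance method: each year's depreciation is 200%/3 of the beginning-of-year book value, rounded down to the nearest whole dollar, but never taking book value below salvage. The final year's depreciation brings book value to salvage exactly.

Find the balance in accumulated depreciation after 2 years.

$164,409

Depreciable base = $185,609 − $21,200 = $164,409.
Year 1: ⌊$185,609 × 200%/3⌋ = $123,739. Book value $61,870.
Year 2: ⌊$61,870 × 200%/3⌋ = $41,246, capped at $40,670. Book value $21,200.
Accumulated through year 2 = $185,609 − $21,200 = $164,409.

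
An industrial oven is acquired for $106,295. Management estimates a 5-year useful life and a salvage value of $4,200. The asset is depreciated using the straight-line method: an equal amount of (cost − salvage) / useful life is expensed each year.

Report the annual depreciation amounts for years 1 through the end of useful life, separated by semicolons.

Depreciable base = $106,295 − $4,200 = $102,095.
Annual expense = $102,095 / 5 = $20,419.
End of year 1: book value $85,876.
End of year 2: book value $65,457.
End of year 3: book value $45,038.
End of year 4: book value $24,619.
End of year 5: book value $4,200.

$20,419; $20,419; $20,419; $20,419; $20,419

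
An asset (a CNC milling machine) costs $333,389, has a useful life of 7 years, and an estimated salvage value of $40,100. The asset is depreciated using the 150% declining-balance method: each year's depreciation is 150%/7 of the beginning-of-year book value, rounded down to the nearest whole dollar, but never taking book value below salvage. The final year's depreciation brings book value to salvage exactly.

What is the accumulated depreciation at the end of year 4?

$206,327

Depreciable base = $333,389 − $40,100 = $293,289.
Year 1: ⌊$333,389 × 150%/7⌋ = $71,440. Book value $261,949.
Year 2: ⌊$261,949 × 150%/7⌋ = $56,131. Book value $205,818.
Year 3: ⌊$205,818 × 150%/7⌋ = $44,103. Book value $161,715.
Year 4: ⌊$161,715 × 150%/7⌋ = $34,653. Book value $127,062.
Accumulated through year 4 = $333,389 − $127,062 = $206,327.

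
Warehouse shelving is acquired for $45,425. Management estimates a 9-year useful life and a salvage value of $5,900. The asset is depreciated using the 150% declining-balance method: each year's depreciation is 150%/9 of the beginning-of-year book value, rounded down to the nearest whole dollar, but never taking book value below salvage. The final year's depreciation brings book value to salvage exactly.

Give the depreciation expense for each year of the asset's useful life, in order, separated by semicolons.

$7,570; $6,309; $5,257; $4,381; $3,651; $3,042; $2,535; $2,113; $4,667

Depreciable base = $45,425 − $5,900 = $39,525.
Year 1: ⌊$45,425 × 150%/9⌋ = $7,570. Book value $37,855.
Year 2: ⌊$37,855 × 150%/9⌋ = $6,309. Book value $31,546.
Year 3: ⌊$31,546 × 150%/9⌋ = $5,257. Book value $26,289.
Year 4: ⌊$26,289 × 150%/9⌋ = $4,381. Book value $21,908.
Year 5: ⌊$21,908 × 150%/9⌋ = $3,651. Book value $18,257.
Year 6: ⌊$18,257 × 150%/9⌋ = $3,042. Book value $15,215.
Year 7: ⌊$15,215 × 150%/9⌋ = $2,535. Book value $12,680.
Year 8: ⌊$12,680 × 150%/9⌋ = $2,113. Book value $10,567.
Year 9 (final): $10,567 − $5,900 = $4,667. Book value $5,900.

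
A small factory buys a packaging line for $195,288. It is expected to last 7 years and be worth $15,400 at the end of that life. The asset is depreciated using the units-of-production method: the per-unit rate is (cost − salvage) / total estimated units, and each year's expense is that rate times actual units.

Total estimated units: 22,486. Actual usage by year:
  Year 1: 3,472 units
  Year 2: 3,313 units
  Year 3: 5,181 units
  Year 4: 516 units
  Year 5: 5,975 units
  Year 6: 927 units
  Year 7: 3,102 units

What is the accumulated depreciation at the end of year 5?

$147,656

Depreciable base = $195,288 − $15,400 = $179,888.
Rate = $179,888 / 22,486 units = $8 per unit.
Year 1: 3,472 × $8 = $27,776. Book value $167,512.
Year 2: 3,313 × $8 = $26,504. Book value $141,008.
Year 3: 5,181 × $8 = $41,448. Book value $99,560.
Year 4: 516 × $8 = $4,128. Book value $95,432.
Year 5: 5,975 × $8 = $47,800. Book value $47,632.
Accumulated through year 5 = $195,288 − $47,632 = $147,656.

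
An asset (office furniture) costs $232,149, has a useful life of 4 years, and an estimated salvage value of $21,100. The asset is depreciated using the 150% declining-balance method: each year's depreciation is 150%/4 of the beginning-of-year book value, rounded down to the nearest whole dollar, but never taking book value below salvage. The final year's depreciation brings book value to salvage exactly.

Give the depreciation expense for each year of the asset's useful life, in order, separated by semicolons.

Depreciable base = $232,149 − $21,100 = $211,049.
Year 1: ⌊$232,149 × 150%/4⌋ = $87,055. Book value $145,094.
Year 2: ⌊$145,094 × 150%/4⌋ = $54,410. Book value $90,684.
Year 3: ⌊$90,684 × 150%/4⌋ = $34,006. Book value $56,678.
Year 4 (final): $56,678 − $21,100 = $35,578. Book value $21,100.

$87,055; $54,410; $34,006; $35,578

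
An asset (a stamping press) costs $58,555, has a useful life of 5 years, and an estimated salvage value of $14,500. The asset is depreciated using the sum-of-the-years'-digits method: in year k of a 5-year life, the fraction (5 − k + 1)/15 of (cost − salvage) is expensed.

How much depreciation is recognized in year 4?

$5,874

Depreciable base = $58,555 − $14,500 = $44,055.
Sum of the years' digits = 5+4+3+2+1 = 15.
Year 1: $44,055 × 5/15 = $14,685. Book value $43,870.
Year 2: $44,055 × 4/15 = $11,748. Book value $32,122.
Year 3: $44,055 × 3/15 = $8,811. Book value $23,311.
Year 4: $44,055 × 2/15 = $5,874. Book value $17,437.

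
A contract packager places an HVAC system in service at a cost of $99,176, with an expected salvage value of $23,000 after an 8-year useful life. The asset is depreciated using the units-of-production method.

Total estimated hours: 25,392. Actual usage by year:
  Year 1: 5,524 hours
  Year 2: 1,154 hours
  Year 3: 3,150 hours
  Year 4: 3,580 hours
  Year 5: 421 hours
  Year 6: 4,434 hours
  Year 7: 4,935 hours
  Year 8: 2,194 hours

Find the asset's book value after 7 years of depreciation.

$29,582

Depreciable base = $99,176 − $23,000 = $76,176.
Rate = $76,176 / 25,392 hours = $3 per hour.
Year 1: 5,524 × $3 = $16,572. Book value $82,604.
Year 2: 1,154 × $3 = $3,462. Book value $79,142.
Year 3: 3,150 × $3 = $9,450. Book value $69,692.
Year 4: 3,580 × $3 = $10,740. Book value $58,952.
Year 5: 421 × $3 = $1,263. Book value $57,689.
Year 6: 4,434 × $3 = $13,302. Book value $44,387.
Year 7: 4,935 × $3 = $14,805. Book value $29,582.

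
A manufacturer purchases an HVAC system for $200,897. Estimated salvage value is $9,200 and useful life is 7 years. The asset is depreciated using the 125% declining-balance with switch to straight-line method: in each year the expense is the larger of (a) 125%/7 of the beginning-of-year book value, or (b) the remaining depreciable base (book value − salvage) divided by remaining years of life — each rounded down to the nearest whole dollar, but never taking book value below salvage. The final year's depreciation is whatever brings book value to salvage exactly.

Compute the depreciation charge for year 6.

$25,271

Depreciable base = $200,897 − $9,200 = $191,697.
Year 1: DB = ⌊$200,897 × 125%/7⌋ = $35,874; SL = ⌊$191,697/7⌋ = $27,385 → take DB $35,874. Book value $165,023.
Year 2: DB = ⌊$165,023 × 125%/7⌋ = $29,468; SL = ⌊$155,823/6⌋ = $25,970 → take DB $29,468. Book value $135,555.
Year 3: DB = ⌊$135,555 × 125%/7⌋ = $24,206; SL = ⌊$126,355/5⌋ = $25,271 → take SL $25,271. Book value $110,284.
Year 4: DB = ⌊$110,284 × 125%/7⌋ = $19,693; SL = ⌊$101,084/4⌋ = $25,271 → take SL $25,271. Book value $85,013.
Year 5: DB = ⌊$85,013 × 125%/7⌋ = $15,180; SL = ⌊$75,813/3⌋ = $25,271 → take SL $25,271. Book value $59,742.
Year 6: DB = ⌊$59,742 × 125%/7⌋ = $10,668; SL = ⌊$50,542/2⌋ = $25,271 → take SL $25,271. Book value $34,471.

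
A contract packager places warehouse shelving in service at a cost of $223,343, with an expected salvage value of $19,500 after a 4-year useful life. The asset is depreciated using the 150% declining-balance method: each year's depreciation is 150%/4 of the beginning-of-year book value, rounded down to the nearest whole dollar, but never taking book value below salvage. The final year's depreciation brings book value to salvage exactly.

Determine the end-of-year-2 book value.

Depreciable base = $223,343 − $19,500 = $203,843.
Year 1: ⌊$223,343 × 150%/4⌋ = $83,753. Book value $139,590.
Year 2: ⌊$139,590 × 150%/4⌋ = $52,346. Book value $87,244.

$87,244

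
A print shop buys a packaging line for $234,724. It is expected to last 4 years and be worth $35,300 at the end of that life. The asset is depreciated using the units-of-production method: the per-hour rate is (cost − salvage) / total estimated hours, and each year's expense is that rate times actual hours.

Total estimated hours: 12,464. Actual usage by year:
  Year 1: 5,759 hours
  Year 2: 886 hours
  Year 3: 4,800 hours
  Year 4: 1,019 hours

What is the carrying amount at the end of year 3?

Depreciable base = $234,724 − $35,300 = $199,424.
Rate = $199,424 / 12,464 hours = $16 per hour.
Year 1: 5,759 × $16 = $92,144. Book value $142,580.
Year 2: 886 × $16 = $14,176. Book value $128,404.
Year 3: 4,800 × $16 = $76,800. Book value $51,604.

$51,604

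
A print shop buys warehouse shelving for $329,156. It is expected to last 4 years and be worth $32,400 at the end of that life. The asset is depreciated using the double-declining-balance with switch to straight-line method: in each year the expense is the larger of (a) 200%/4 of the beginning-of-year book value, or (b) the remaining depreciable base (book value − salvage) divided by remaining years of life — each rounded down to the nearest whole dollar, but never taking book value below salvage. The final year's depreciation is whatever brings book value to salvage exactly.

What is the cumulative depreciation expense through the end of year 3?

Depreciable base = $329,156 − $32,400 = $296,756.
Year 1: DB = ⌊$329,156 × 200%/4⌋ = $164,578; SL = ⌊$296,756/4⌋ = $74,189 → take DB $164,578. Book value $164,578.
Year 2: DB = ⌊$164,578 × 200%/4⌋ = $82,289; SL = ⌊$132,178/3⌋ = $44,059 → take DB $82,289. Book value $82,289.
Year 3: DB = ⌊$82,289 × 200%/4⌋ = $41,144; SL = ⌊$49,889/2⌋ = $24,944 → take DB $41,144. Book value $41,145.
Accumulated through year 3 = $329,156 − $41,145 = $288,011.

$288,011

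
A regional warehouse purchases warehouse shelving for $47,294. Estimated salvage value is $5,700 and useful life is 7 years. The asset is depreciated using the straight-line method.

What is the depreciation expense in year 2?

$5,942

Depreciable base = $47,294 − $5,700 = $41,594.
Annual expense = $41,594 / 7 = $5,942.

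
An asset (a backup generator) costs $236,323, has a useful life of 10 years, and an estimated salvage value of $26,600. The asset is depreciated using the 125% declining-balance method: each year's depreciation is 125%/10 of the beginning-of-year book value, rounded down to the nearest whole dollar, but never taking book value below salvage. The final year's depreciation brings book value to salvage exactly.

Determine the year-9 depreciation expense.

$10,150

Depreciable base = $236,323 − $26,600 = $209,723.
Year 1: ⌊$236,323 × 125%/10⌋ = $29,540. Book value $206,783.
Year 2: ⌊$206,783 × 125%/10⌋ = $25,847. Book value $180,936.
Year 3: ⌊$180,936 × 125%/10⌋ = $22,617. Book value $158,319.
Year 4: ⌊$158,319 × 125%/10⌋ = $19,789. Book value $138,530.
Year 5: ⌊$138,530 × 125%/10⌋ = $17,316. Book value $121,214.
Year 6: ⌊$121,214 × 125%/10⌋ = $15,151. Book value $106,063.
Year 7: ⌊$106,063 × 125%/10⌋ = $13,257. Book value $92,806.
Year 8: ⌊$92,806 × 125%/10⌋ = $11,600. Book value $81,206.
Year 9: ⌊$81,206 × 125%/10⌋ = $10,150. Book value $71,056.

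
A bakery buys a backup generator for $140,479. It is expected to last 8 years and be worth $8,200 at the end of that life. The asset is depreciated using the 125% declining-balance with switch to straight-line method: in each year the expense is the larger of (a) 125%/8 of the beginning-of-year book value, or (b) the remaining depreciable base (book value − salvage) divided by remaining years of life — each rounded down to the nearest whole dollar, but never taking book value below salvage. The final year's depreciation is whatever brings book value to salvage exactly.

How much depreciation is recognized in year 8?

Depreciable base = $140,479 − $8,200 = $132,279.
Year 1: DB = ⌊$140,479 × 125%/8⌋ = $21,949; SL = ⌊$132,279/8⌋ = $16,534 → take DB $21,949. Book value $118,530.
Year 2: DB = ⌊$118,530 × 125%/8⌋ = $18,520; SL = ⌊$110,330/7⌋ = $15,761 → take DB $18,520. Book value $100,010.
Year 3: DB = ⌊$100,010 × 125%/8⌋ = $15,626; SL = ⌊$91,810/6⌋ = $15,301 → take DB $15,626. Book value $84,384.
Year 4: DB = ⌊$84,384 × 125%/8⌋ = $13,185; SL = ⌊$76,184/5⌋ = $15,236 → take SL $15,236. Book value $69,148.
Year 5: DB = ⌊$69,148 × 125%/8⌋ = $10,804; SL = ⌊$60,948/4⌋ = $15,237 → take SL $15,237. Book value $53,911.
Year 6: DB = ⌊$53,911 × 125%/8⌋ = $8,423; SL = ⌊$45,711/3⌋ = $15,237 → take SL $15,237. Book value $38,674.
Year 7: DB = ⌊$38,674 × 125%/8⌋ = $6,042; SL = ⌊$30,474/2⌋ = $15,237 → take SL $15,237. Book value $23,437.
Year 8 (final): $23,437 − $8,200 = $15,237. Book value $8,200.

$15,237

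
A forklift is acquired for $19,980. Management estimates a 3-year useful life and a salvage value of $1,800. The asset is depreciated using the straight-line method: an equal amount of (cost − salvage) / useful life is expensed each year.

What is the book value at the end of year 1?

Depreciable base = $19,980 − $1,800 = $18,180.
Annual expense = $18,180 / 3 = $6,060.
End of year 1: book value $13,920.

$13,920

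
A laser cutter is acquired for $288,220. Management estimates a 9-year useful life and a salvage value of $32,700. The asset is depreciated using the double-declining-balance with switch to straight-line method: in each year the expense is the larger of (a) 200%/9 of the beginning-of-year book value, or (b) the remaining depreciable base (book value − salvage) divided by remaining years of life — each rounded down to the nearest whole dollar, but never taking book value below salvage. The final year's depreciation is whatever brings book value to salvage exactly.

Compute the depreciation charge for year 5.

Depreciable base = $288,220 − $32,700 = $255,520.
Year 1: DB = ⌊$288,220 × 200%/9⌋ = $64,048; SL = ⌊$255,520/9⌋ = $28,391 → take DB $64,048. Book value $224,172.
Year 2: DB = ⌊$224,172 × 200%/9⌋ = $49,816; SL = ⌊$191,472/8⌋ = $23,934 → take DB $49,816. Book value $174,356.
Year 3: DB = ⌊$174,356 × 200%/9⌋ = $38,745; SL = ⌊$141,656/7⌋ = $20,236 → take DB $38,745. Book value $135,611.
Year 4: DB = ⌊$135,611 × 200%/9⌋ = $30,135; SL = ⌊$102,911/6⌋ = $17,151 → take DB $30,135. Book value $105,476.
Year 5: DB = ⌊$105,476 × 200%/9⌋ = $23,439; SL = ⌊$72,776/5⌋ = $14,555 → take DB $23,439. Book value $82,037.

$23,439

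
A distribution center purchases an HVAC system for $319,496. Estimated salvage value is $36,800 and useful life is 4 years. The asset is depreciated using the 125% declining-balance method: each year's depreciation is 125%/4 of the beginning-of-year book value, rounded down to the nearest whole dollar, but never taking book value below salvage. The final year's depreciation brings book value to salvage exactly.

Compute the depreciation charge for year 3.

Depreciable base = $319,496 − $36,800 = $282,696.
Year 1: ⌊$319,496 × 125%/4⌋ = $99,842. Book value $219,654.
Year 2: ⌊$219,654 × 125%/4⌋ = $68,641. Book value $151,013.
Year 3: ⌊$151,013 × 125%/4⌋ = $47,191. Book value $103,822.

$47,191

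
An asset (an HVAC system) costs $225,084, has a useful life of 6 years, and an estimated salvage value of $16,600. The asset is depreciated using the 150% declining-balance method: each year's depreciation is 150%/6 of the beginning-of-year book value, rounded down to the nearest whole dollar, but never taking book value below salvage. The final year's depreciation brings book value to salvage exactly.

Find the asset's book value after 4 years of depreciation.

Depreciable base = $225,084 − $16,600 = $208,484.
Year 1: ⌊$225,084 × 150%/6⌋ = $56,271. Book value $168,813.
Year 2: ⌊$168,813 × 150%/6⌋ = $42,203. Book value $126,610.
Year 3: ⌊$126,610 × 150%/6⌋ = $31,652. Book value $94,958.
Year 4: ⌊$94,958 × 150%/6⌋ = $23,739. Book value $71,219.

$71,219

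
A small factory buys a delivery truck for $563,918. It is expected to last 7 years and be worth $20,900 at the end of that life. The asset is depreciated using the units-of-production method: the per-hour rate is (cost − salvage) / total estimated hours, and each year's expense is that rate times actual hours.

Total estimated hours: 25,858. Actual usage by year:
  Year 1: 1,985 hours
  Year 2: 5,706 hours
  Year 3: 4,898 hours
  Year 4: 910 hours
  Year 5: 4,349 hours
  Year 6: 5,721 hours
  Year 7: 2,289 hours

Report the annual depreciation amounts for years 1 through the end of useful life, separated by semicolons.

$41,685; $119,826; $102,858; $19,110; $91,329; $120,141; $48,069

Depreciable base = $563,918 − $20,900 = $543,018.
Rate = $543,018 / 25,858 hours = $21 per hour.
Year 1: 1,985 × $21 = $41,685. Book value $522,233.
Year 2: 5,706 × $21 = $119,826. Book value $402,407.
Year 3: 4,898 × $21 = $102,858. Book value $299,549.
Year 4: 910 × $21 = $19,110. Book value $280,439.
Year 5: 4,349 × $21 = $91,329. Book value $189,110.
Year 6: 5,721 × $21 = $120,141. Book value $68,969.
Year 7: 2,289 × $21 = $48,069. Book value $20,900.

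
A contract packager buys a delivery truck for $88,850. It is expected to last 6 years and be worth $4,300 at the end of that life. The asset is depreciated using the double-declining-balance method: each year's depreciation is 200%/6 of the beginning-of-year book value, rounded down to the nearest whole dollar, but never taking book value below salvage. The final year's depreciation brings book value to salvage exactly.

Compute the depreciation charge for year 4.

Depreciable base = $88,850 − $4,300 = $84,550.
Year 1: ⌊$88,850 × 200%/6⌋ = $29,616. Book value $59,234.
Year 2: ⌊$59,234 × 200%/6⌋ = $19,744. Book value $39,490.
Year 3: ⌊$39,490 × 200%/6⌋ = $13,163. Book value $26,327.
Year 4: ⌊$26,327 × 200%/6⌋ = $8,775. Book value $17,552.

$8,775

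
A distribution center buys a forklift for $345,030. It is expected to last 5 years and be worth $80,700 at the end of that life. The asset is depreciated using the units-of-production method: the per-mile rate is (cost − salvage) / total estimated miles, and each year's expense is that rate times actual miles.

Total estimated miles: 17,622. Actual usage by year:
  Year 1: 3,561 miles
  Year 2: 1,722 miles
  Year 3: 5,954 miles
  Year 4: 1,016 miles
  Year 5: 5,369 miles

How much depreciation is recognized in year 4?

Depreciable base = $345,030 − $80,700 = $264,330.
Rate = $264,330 / 17,622 miles = $15 per mile.
Year 1: 3,561 × $15 = $53,415. Book value $291,615.
Year 2: 1,722 × $15 = $25,830. Book value $265,785.
Year 3: 5,954 × $15 = $89,310. Book value $176,475.
Year 4: 1,016 × $15 = $15,240. Book value $161,235.

$15,240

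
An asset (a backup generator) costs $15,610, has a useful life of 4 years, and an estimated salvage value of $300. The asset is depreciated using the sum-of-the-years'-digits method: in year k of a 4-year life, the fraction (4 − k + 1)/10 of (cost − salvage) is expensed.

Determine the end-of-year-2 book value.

$4,893

Depreciable base = $15,610 − $300 = $15,310.
Sum of the years' digits = 4+3+2+1 = 10.
Year 1: $15,310 × 4/10 = $6,124. Book value $9,486.
Year 2: $15,310 × 3/10 = $4,593. Book value $4,893.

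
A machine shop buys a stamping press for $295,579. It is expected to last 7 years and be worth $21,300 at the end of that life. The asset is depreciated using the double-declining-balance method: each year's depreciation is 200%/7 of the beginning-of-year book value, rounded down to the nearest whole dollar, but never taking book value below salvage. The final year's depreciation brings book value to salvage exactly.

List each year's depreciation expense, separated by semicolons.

Depreciable base = $295,579 − $21,300 = $274,279.
Year 1: ⌊$295,579 × 200%/7⌋ = $84,451. Book value $211,128.
Year 2: ⌊$211,128 × 200%/7⌋ = $60,322. Book value $150,806.
Year 3: ⌊$150,806 × 200%/7⌋ = $43,087. Book value $107,719.
Year 4: ⌊$107,719 × 200%/7⌋ = $30,776. Book value $76,943.
Year 5: ⌊$76,943 × 200%/7⌋ = $21,983. Book value $54,960.
Year 6: ⌊$54,960 × 200%/7⌋ = $15,702. Book value $39,258.
Year 7 (final): $39,258 − $21,300 = $17,958. Book value $21,300.

$84,451; $60,322; $43,087; $30,776; $21,983; $15,702; $17,958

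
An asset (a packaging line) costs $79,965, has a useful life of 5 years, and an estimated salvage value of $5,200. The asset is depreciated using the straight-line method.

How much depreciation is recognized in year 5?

Depreciable base = $79,965 − $5,200 = $74,765.
Annual expense = $74,765 / 5 = $14,953.

$14,953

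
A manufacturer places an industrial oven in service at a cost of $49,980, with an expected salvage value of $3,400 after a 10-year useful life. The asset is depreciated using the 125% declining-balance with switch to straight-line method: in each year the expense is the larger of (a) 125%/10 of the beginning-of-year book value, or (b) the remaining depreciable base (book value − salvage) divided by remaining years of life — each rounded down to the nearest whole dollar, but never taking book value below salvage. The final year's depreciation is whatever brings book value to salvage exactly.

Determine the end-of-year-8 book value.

$11,996

Depreciable base = $49,980 − $3,400 = $46,580.
Year 1: DB = ⌊$49,980 × 125%/10⌋ = $6,247; SL = ⌊$46,580/10⌋ = $4,658 → take DB $6,247. Book value $43,733.
Year 2: DB = ⌊$43,733 × 125%/10⌋ = $5,466; SL = ⌊$40,333/9⌋ = $4,481 → take DB $5,466. Book value $38,267.
Year 3: DB = ⌊$38,267 × 125%/10⌋ = $4,783; SL = ⌊$34,867/8⌋ = $4,358 → take DB $4,783. Book value $33,484.
Year 4: DB = ⌊$33,484 × 125%/10⌋ = $4,185; SL = ⌊$30,084/7⌋ = $4,297 → take SL $4,297. Book value $29,187.
Year 5: DB = ⌊$29,187 × 125%/10⌋ = $3,648; SL = ⌊$25,787/6⌋ = $4,297 → take SL $4,297. Book value $24,890.
Year 6: DB = ⌊$24,890 × 125%/10⌋ = $3,111; SL = ⌊$21,490/5⌋ = $4,298 → take SL $4,298. Book value $20,592.
Year 7: DB = ⌊$20,592 × 125%/10⌋ = $2,574; SL = ⌊$17,192/4⌋ = $4,298 → take SL $4,298. Book value $16,294.
Year 8: DB = ⌊$16,294 × 125%/10⌋ = $2,036; SL = ⌊$12,894/3⌋ = $4,298 → take SL $4,298. Book value $11,996.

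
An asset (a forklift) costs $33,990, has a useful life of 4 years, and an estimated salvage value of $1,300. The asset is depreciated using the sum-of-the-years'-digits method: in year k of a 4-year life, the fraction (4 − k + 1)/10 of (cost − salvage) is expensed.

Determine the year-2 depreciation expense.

Depreciable base = $33,990 − $1,300 = $32,690.
Sum of the years' digits = 4+3+2+1 = 10.
Year 1: $32,690 × 4/10 = $13,076. Book value $20,914.
Year 2: $32,690 × 3/10 = $9,807. Book value $11,107.

$9,807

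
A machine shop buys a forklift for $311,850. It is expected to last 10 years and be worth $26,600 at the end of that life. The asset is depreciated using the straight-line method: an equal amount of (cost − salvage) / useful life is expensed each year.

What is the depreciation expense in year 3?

$28,525

Depreciable base = $311,850 − $26,600 = $285,250.
Annual expense = $285,250 / 10 = $28,525.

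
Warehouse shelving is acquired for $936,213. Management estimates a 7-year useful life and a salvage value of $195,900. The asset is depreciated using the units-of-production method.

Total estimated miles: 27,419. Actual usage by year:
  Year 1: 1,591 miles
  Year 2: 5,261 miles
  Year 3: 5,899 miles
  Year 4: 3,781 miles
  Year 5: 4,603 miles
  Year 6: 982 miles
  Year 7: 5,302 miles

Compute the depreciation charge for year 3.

$159,273

Depreciable base = $936,213 − $195,900 = $740,313.
Rate = $740,313 / 27,419 miles = $27 per mile.
Year 1: 1,591 × $27 = $42,957. Book value $893,256.
Year 2: 5,261 × $27 = $142,047. Book value $751,209.
Year 3: 5,899 × $27 = $159,273. Book value $591,936.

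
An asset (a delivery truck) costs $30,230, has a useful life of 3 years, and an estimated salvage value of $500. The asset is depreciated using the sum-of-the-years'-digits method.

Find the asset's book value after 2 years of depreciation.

Depreciable base = $30,230 − $500 = $29,730.
Sum of the years' digits = 3+2+1 = 6.
Year 1: $29,730 × 3/6 = $14,865. Book value $15,365.
Year 2: $29,730 × 2/6 = $9,910. Book value $5,455.

$5,455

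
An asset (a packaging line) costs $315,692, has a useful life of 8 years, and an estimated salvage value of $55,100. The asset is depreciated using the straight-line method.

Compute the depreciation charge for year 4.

$32,574

Depreciable base = $315,692 − $55,100 = $260,592.
Annual expense = $260,592 / 8 = $32,574.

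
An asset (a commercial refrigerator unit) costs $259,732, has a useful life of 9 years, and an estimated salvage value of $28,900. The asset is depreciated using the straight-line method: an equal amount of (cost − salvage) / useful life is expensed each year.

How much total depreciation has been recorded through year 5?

$128,240

Depreciable base = $259,732 − $28,900 = $230,832.
Annual expense = $230,832 / 9 = $25,648.
End of year 1: book value $234,084.
End of year 2: book value $208,436.
End of year 3: book value $182,788.
End of year 4: book value $157,140.
End of year 5: book value $131,492.
Accumulated through year 5 = $259,732 − $131,492 = $128,240.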